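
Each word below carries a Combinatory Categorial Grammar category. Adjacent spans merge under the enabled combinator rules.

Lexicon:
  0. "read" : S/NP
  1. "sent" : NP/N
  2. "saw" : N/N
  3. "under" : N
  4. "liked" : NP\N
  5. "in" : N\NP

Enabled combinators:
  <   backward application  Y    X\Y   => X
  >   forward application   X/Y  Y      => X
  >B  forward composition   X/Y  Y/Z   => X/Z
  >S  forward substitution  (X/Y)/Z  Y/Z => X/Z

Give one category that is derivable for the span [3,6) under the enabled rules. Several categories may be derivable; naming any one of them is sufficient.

[0,6] S   >
  [0,1] "read" : S/NP
  [1,6] NP   >
    [1,3] NP/N   >B
      [1,2] "sent" : NP/N
      [2,3] "saw" : N/N
    [3,6] N   <
      [3,5] NP   <
        [3,4] "under" : N
        [4,5] "liked" : NP\N
      [5,6] "in" : N\NP

N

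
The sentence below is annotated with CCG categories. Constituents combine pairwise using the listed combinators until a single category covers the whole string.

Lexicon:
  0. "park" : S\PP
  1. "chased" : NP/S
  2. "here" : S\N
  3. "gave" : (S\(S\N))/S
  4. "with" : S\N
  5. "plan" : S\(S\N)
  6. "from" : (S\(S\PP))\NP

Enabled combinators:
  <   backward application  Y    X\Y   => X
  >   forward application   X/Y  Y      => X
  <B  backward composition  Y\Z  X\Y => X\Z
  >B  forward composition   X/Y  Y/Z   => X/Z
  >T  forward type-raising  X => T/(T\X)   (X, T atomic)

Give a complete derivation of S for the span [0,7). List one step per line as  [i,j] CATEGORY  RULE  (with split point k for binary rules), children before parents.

[0,1] S\PP  lex  "park"
[1,2] NP/S  lex  "chased"
[2,3] S\N  lex  "here"
[3,4] (S\(S\N))/S  lex  "gave"
[4,5] S\N  lex  "with"
[5,6] S\(S\N)  lex  "plan"
[4,6] S  <  k=5
[3,6] S\(S\N)  >  k=4
[2,6] S  <  k=3
[1,6] NP  >  k=2
[6,7] (S\(S\PP))\NP  lex  "from"
[1,7] S\(S\PP)  <  k=6
[0,7] S  <  k=1

[0,7] S   <
  [0,1] "park" : S\PP
  [1,7] S\(S\PP)   <
    [1,6] NP   >
      [1,2] "chased" : NP/S
      [2,6] S   <
        [2,3] "here" : S\N
        [3,6] S\(S\N)   >
          [3,4] "gave" : (S\(S\N))/S
          [4,6] S   <
            [4,5] "with" : S\N
            [5,6] "plan" : S\(S\N)
    [6,7] "from" : (S\(S\PP))\NP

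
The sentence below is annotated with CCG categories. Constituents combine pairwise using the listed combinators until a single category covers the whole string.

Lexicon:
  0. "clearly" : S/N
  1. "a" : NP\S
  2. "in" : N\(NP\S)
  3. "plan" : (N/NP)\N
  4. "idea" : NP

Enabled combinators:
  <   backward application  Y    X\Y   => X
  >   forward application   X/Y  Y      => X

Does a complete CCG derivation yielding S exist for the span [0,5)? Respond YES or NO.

YES

[0,5] S   >
  [0,1] "clearly" : S/N
  [1,5] N   >
    [1,4] N/NP   <
      [1,3] N   <
        [1,2] "a" : NP\S
        [2,3] "in" : N\(NP\S)
      [3,4] "plan" : (N/NP)\N
    [4,5] "idea" : NP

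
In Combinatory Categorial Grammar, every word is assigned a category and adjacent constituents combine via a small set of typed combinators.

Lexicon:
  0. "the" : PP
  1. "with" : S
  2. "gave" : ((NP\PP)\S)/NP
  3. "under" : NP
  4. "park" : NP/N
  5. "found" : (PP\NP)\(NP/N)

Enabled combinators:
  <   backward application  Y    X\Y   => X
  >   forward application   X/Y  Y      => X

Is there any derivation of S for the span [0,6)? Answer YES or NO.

PP S ((NP\PP)\S)/NP NP NP/N (PP\NP)\(NP/N)
CKY chart[0,6] = {PP}; S ∉ chart

NO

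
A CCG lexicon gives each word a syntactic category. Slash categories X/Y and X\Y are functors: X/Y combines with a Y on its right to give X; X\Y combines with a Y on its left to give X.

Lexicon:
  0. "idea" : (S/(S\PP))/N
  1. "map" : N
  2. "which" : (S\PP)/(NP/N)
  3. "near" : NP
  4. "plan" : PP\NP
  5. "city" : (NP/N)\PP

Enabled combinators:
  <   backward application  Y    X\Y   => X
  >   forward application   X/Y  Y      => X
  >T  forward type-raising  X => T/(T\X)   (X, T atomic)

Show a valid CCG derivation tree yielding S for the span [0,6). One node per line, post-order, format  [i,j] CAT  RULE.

[0,1] (S/(S\PP))/N  lex  "idea"
[1,2] N  lex  "map"
[0,2] S/(S\PP)  >  k=1
[2,3] (S\PP)/(NP/N)  lex  "which"
[3,4] NP  lex  "near"
[3,4] PP/(PP\NP)  >T
[4,5] PP\NP  lex  "plan"
[3,5] PP  >  k=4
[5,6] (NP/N)\PP  lex  "city"
[3,6] NP/N  <  k=5
[2,6] S\PP  >  k=3
[0,6] S  >  k=2

[0,6] S   >
  [0,2] S/(S\PP)   >
    [0,1] "idea" : (S/(S\PP))/N
    [1,2] "map" : N
  [2,6] S\PP   >
    [2,3] "which" : (S\PP)/(NP/N)
    [3,6] NP/N   <
      [3,5] PP   >
        [3,4] PP/(PP\NP)   >T
          [3,4] "near" : NP
        [4,5] "plan" : PP\NP
      [5,6] "city" : (NP/N)\PP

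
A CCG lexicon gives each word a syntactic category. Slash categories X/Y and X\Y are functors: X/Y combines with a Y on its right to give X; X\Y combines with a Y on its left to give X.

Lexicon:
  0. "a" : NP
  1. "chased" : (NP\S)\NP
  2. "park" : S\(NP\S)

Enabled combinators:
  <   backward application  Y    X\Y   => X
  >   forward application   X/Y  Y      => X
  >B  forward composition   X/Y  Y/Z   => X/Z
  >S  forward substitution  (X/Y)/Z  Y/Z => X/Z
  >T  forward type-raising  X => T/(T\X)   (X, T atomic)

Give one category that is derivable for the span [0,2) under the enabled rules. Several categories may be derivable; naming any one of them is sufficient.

NP\S

[0,3] S   <
  [0,2] NP\S   <
    [0,1] "a" : NP
    [1,2] "chased" : (NP\S)\NP
  [2,3] "park" : S\(NP\S)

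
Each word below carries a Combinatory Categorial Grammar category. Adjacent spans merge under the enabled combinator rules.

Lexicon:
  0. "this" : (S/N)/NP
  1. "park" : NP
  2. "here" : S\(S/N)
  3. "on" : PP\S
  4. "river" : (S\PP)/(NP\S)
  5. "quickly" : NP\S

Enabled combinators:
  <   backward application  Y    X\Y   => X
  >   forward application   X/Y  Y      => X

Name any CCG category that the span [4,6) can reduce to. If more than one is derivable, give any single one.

[0,6] S   <
  [0,4] PP   <
    [0,3] S   <
      [0,2] S/N   >
        [0,1] "this" : (S/N)/NP
        [1,2] "park" : NP
      [2,3] "here" : S\(S/N)
    [3,4] "on" : PP\S
  [4,6] S\PP   >
    [4,5] "river" : (S\PP)/(NP\S)
    [5,6] "quickly" : NP\S

S\PP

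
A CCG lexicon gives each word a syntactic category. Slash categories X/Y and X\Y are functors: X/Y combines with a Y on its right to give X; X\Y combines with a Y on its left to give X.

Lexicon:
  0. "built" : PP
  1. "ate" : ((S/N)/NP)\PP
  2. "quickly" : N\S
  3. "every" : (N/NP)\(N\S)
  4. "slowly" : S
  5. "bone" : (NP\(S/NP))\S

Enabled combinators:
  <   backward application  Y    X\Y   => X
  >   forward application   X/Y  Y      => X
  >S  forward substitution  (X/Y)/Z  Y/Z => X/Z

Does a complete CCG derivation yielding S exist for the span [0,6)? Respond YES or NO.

PP ((S/N)/NP)\PP N\S (N/NP)\(N\S) S (NP\(S/NP))\S
CKY chart[0,6] = {NP}; S ∉ chart

NO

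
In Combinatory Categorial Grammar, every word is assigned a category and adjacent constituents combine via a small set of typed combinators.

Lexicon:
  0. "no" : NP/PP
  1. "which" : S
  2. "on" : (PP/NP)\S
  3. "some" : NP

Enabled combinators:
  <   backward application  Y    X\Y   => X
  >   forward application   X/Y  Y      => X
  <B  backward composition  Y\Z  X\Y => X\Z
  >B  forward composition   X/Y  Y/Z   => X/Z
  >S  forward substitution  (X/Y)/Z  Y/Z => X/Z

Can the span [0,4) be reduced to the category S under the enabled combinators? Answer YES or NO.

NO

NP/PP S (PP/NP)\S NP
CKY chart[0,4] = {NP}; S ∉ chart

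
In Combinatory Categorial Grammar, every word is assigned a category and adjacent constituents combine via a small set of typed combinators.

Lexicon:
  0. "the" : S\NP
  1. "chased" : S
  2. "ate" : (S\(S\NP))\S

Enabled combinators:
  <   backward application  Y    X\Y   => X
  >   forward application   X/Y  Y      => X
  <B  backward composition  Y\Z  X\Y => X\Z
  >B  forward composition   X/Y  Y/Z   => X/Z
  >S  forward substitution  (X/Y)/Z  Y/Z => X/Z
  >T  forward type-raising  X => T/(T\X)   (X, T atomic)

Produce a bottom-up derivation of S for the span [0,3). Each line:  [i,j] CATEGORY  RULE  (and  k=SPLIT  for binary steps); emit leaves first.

[0,3] S   <
  [0,1] "the" : S\NP
  [1,3] S\(S\NP)   <
    [1,2] "chased" : S
    [2,3] "ate" : (S\(S\NP))\S

[0,1] S\NP  lex  "the"
[1,2] S  lex  "chased"
[2,3] (S\(S\NP))\S  lex  "ate"
[1,3] S\(S\NP)  <  k=2
[0,3] S  <  k=1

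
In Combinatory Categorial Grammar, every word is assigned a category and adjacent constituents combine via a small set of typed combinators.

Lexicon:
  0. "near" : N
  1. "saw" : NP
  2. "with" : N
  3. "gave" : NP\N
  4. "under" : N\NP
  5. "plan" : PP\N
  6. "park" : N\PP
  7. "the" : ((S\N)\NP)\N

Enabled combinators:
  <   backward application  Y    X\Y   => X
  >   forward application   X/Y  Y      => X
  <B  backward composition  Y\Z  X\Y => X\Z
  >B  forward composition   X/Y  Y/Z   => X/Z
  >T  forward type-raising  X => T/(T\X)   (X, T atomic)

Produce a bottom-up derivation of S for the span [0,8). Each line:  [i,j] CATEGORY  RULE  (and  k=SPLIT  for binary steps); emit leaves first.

[0,1] N  lex  "near"
[0,1] S/(S\N)  >T
[1,2] NP  lex  "saw"
[2,3] N  lex  "with"
[2,3] NP/(NP\N)  >T
[3,4] NP\N  lex  "gave"
[2,4] NP  >  k=3
[4,5] N\NP  lex  "under"
[5,6] PP\N  lex  "plan"
[4,6] PP\NP  <B  k=5
[6,7] N\PP  lex  "park"
[4,7] N\NP  <B  k=6
[2,7] N  <  k=4
[7,8] ((S\N)\NP)\N  lex  "the"
[2,8] (S\N)\NP  <  k=7
[1,8] S\N  <  k=2
[0,8] S  >  k=1

[0,8] S   >
  [0,1] S/(S\N)   >T
    [0,1] "near" : N
  [1,8] S\N   <
    [1,2] "saw" : NP
    [2,8] (S\N)\NP   <
      [2,7] N   <
        [2,4] NP   >
          [2,3] NP/(NP\N)   >T
            [2,3] "with" : N
          [3,4] "gave" : NP\N
        [4,7] N\NP   <B
          [4,6] PP\NP   <B
            [4,5] "under" : N\NP
            [5,6] "plan" : PP\N
          [6,7] "park" : N\PP
      [7,8] "the" : ((S\N)\NP)\N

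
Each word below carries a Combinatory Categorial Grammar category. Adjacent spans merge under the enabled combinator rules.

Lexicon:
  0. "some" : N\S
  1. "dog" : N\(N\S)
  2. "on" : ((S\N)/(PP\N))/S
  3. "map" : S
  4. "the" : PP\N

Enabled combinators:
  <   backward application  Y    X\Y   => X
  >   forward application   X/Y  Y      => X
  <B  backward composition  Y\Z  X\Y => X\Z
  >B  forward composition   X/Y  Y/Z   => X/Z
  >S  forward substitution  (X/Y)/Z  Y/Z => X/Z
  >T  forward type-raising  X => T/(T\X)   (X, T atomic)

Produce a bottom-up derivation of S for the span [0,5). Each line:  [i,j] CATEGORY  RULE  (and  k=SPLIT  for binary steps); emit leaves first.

[0,5] S   <
  [0,2] N   <
    [0,1] "some" : N\S
    [1,2] "dog" : N\(N\S)
  [2,5] S\N   >
    [2,4] (S\N)/(PP\N)   >
      [2,3] "on" : ((S\N)/(PP\N))/S
      [3,4] "map" : S
    [4,5] "the" : PP\N

[0,1] N\S  lex  "some"
[1,2] N\(N\S)  lex  "dog"
[0,2] N  <  k=1
[2,3] ((S\N)/(PP\N))/S  lex  "on"
[3,4] S  lex  "map"
[2,4] (S\N)/(PP\N)  >  k=3
[4,5] PP\N  lex  "the"
[2,5] S\N  >  k=4
[0,5] S  <  k=2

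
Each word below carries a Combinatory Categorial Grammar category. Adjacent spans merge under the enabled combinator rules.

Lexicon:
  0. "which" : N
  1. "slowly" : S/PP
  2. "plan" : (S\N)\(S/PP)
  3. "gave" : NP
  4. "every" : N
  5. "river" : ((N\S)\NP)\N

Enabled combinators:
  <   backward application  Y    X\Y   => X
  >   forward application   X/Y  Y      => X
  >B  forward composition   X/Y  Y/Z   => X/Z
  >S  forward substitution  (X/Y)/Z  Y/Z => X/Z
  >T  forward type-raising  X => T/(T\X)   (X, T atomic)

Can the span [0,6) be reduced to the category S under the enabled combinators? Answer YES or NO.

NO

N S/PP (S\N)\(S/PP) NP N ((N\S)\NP)\N
CKY chart[0,6] = {N, N/(N\N), NP/(NP\N), PP/(PP\N), S/(S\N)}; S ∉ chart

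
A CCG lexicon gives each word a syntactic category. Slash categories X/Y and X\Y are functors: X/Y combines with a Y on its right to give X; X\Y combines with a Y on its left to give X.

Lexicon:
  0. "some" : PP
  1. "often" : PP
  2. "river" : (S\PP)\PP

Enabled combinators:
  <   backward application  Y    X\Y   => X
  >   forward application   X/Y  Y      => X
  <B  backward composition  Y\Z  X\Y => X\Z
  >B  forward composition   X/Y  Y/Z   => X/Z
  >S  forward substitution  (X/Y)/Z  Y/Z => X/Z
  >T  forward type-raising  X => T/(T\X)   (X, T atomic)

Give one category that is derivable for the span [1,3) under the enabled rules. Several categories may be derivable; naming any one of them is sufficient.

S\PP

[0,3] S   >
  [0,1] S/(S\PP)   >T
    [0,1] "some" : PP
  [1,3] S\PP   <
    [1,2] "often" : PP
    [2,3] "river" : (S\PP)\PP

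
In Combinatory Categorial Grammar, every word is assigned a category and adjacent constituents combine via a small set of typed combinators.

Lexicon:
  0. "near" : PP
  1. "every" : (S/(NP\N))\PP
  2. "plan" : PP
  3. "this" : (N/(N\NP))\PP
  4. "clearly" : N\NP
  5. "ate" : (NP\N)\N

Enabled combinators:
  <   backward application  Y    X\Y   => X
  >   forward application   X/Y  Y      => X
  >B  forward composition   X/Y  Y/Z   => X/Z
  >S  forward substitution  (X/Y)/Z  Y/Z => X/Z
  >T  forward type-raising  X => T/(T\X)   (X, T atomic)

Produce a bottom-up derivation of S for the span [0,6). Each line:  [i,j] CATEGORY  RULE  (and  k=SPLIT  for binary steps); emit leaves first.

[0,6] S   >
  [0,2] S/(NP\N)   <
    [0,1] "near" : PP
    [1,2] "every" : (S/(NP\N))\PP
  [2,6] NP\N   <
    [2,5] N   >
      [2,4] N/(N\NP)   <
        [2,3] "plan" : PP
        [3,4] "this" : (N/(N\NP))\PP
      [4,5] "clearly" : N\NP
    [5,6] "ate" : (NP\N)\N

[0,1] PP  lex  "near"
[1,2] (S/(NP\N))\PP  lex  "every"
[0,2] S/(NP\N)  <  k=1
[2,3] PP  lex  "plan"
[3,4] (N/(N\NP))\PP  lex  "this"
[2,4] N/(N\NP)  <  k=3
[4,5] N\NP  lex  "clearly"
[2,5] N  >  k=4
[5,6] (NP\N)\N  lex  "ate"
[2,6] NP\N  <  k=5
[0,6] S  >  k=2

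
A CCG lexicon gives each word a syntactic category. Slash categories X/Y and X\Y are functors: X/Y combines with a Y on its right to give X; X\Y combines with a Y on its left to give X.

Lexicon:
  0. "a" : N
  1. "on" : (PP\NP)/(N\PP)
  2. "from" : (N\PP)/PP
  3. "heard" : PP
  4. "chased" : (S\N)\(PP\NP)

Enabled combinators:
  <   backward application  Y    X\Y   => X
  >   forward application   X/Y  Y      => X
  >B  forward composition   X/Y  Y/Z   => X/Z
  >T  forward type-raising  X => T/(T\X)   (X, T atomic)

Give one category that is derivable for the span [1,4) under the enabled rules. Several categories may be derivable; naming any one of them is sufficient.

PP\NP

[0,5] S   >
  [0,1] S/(S\N)   >T
    [0,1] "a" : N
  [1,5] S\N   <
    [1,4] PP\NP   >
      [1,2] "on" : (PP\NP)/(N\PP)
      [2,4] N\PP   >
        [2,3] "from" : (N\PP)/PP
        [3,4] "heard" : PP
    [4,5] "chased" : (S\N)\(PP\NP)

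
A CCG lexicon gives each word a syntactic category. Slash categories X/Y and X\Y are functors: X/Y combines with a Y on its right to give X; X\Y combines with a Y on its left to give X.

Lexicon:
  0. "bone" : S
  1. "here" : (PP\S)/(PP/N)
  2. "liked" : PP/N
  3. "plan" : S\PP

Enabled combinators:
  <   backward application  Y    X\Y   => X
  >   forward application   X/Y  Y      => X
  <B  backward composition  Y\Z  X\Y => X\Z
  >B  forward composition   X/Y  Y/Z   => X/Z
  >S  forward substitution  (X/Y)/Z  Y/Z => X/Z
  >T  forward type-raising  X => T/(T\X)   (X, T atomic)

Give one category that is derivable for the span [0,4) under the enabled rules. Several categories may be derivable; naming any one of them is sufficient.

[0,4] S   <
  [0,3] PP   <
    [0,1] "bone" : S
    [1,3] PP\S   >
      [1,2] "here" : (PP\S)/(PP/N)
      [2,3] "liked" : PP/N
  [3,4] "plan" : S\PP

S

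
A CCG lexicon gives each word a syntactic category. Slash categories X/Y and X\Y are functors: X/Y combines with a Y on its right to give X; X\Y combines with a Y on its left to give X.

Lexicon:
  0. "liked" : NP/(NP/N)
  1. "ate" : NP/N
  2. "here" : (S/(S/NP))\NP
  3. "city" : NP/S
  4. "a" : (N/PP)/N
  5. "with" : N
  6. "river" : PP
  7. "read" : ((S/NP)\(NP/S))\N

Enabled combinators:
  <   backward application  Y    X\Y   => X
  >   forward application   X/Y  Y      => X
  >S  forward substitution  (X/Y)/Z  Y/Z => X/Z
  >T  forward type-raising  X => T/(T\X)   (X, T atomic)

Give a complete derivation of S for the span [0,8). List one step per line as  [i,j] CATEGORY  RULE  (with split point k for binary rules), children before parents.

[0,8] S   >
  [0,3] S/(S/NP)   <
    [0,2] NP   >
      [0,1] "liked" : NP/(NP/N)
      [1,2] "ate" : NP/N
    [2,3] "here" : (S/(S/NP))\NP
  [3,8] S/NP   <
    [3,4] "city" : NP/S
    [4,8] (S/NP)\(NP/S)   <
      [4,7] N   >
        [4,6] N/PP   >
          [4,5] "a" : (N/PP)/N
          [5,6] "with" : N
        [6,7] "river" : PP
      [7,8] "read" : ((S/NP)\(NP/S))\N

[0,1] NP/(NP/N)  lex  "liked"
[1,2] NP/N  lex  "ate"
[0,2] NP  >  k=1
[2,3] (S/(S/NP))\NP  lex  "here"
[0,3] S/(S/NP)  <  k=2
[3,4] NP/S  lex  "city"
[4,5] (N/PP)/N  lex  "a"
[5,6] N  lex  "with"
[4,6] N/PP  >  k=5
[6,7] PP  lex  "river"
[4,7] N  >  k=6
[7,8] ((S/NP)\(NP/S))\N  lex  "read"
[4,8] (S/NP)\(NP/S)  <  k=7
[3,8] S/NP  <  k=4
[0,8] S  >  k=3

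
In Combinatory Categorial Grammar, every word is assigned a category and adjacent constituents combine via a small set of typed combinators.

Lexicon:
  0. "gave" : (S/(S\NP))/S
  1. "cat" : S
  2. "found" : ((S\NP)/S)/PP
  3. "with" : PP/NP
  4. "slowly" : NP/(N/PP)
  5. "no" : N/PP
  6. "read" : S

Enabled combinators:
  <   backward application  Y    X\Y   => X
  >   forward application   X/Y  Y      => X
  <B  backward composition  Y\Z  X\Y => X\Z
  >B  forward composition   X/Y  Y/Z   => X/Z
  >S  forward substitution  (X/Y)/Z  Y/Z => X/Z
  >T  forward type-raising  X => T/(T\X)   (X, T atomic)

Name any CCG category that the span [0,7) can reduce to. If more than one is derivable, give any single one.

S

[0,7] S   >
  [0,2] S/(S\NP)   >
    [0,1] "gave" : (S/(S\NP))/S
    [1,2] "cat" : S
  [2,7] S\NP   >
    [2,6] (S\NP)/S   >
      [2,3] "found" : ((S\NP)/S)/PP
      [3,6] PP   >
        [3,4] "with" : PP/NP
        [4,6] NP   >
          [4,5] "slowly" : NP/(N/PP)
          [5,6] "no" : N/PP
    [6,7] "read" : S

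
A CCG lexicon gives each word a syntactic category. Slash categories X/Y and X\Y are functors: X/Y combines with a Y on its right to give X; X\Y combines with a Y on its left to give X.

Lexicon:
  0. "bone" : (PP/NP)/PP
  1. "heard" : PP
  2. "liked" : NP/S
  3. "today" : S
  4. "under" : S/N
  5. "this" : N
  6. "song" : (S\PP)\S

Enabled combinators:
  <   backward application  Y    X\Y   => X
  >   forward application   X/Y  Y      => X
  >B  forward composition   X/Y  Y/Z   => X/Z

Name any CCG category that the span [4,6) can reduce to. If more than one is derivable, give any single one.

[0,7] S   <
  [0,4] PP   >
    [0,2] PP/NP   >
      [0,1] "bone" : (PP/NP)/PP
      [1,2] "heard" : PP
    [2,4] NP   >
      [2,3] "liked" : NP/S
      [3,4] "today" : S
  [4,7] S\PP   <
    [4,6] S   >
      [4,5] "under" : S/N
      [5,6] "this" : N
    [6,7] "song" : (S\PP)\S

S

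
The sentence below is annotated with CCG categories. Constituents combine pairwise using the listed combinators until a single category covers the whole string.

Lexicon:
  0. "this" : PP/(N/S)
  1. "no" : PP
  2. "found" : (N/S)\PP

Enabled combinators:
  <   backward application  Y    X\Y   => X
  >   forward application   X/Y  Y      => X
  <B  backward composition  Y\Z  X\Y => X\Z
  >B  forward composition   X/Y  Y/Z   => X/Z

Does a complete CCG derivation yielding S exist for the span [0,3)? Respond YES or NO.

NO

PP/(N/S) PP (N/S)\PP
CKY chart[0,3] = {PP}; S ∉ chart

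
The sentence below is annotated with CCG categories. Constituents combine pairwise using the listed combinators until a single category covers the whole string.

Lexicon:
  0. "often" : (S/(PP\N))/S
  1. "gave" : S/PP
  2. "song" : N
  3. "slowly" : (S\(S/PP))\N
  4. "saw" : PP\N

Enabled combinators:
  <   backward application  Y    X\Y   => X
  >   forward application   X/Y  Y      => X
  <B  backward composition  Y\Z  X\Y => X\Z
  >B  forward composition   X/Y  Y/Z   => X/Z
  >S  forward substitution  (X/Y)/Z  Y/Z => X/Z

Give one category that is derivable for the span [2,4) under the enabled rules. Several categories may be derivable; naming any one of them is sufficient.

S\(S/PP)

[0,5] S   >
  [0,4] S/(PP\N)   >
    [0,1] "often" : (S/(PP\N))/S
    [1,4] S   <
      [1,2] "gave" : S/PP
      [2,4] S\(S/PP)   <
        [2,3] "song" : N
        [3,4] "slowly" : (S\(S/PP))\N
  [4,5] "saw" : PP\N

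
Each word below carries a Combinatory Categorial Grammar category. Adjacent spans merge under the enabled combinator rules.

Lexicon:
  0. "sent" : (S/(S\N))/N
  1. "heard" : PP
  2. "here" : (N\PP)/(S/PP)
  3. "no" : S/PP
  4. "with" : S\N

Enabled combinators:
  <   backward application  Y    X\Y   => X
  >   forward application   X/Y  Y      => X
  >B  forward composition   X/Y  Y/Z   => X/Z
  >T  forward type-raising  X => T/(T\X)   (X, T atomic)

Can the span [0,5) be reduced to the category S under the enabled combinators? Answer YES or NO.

[0,5] S   >
  [0,4] S/(S\N)   >
    [0,1] "sent" : (S/(S\N))/N
    [1,4] N   >
      [1,2] N/(N\PP)   >T
        [1,2] "heard" : PP
      [2,4] N\PP   >
        [2,3] "here" : (N\PP)/(S/PP)
        [3,4] "no" : S/PP
  [4,5] "with" : S\N

YES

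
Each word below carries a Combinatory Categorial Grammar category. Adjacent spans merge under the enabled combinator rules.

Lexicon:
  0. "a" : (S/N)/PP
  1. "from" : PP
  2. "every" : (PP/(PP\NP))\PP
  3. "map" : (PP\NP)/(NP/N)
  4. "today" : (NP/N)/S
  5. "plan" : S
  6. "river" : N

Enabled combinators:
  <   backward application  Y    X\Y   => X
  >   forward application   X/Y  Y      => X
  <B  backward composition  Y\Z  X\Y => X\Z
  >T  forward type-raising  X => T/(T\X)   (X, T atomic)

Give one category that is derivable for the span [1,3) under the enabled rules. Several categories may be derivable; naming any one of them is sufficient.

PP/(PP\NP)

[0,7] S   >
  [0,6] S/N   >
    [0,1] "a" : (S/N)/PP
    [1,6] PP   >
      [1,3] PP/(PP\NP)   <
        [1,2] "from" : PP
        [2,3] "every" : (PP/(PP\NP))\PP
      [3,6] PP\NP   >
        [3,4] "map" : (PP\NP)/(NP/N)
        [4,6] NP/N   >
          [4,5] "today" : (NP/N)/S
          [5,6] "plan" : S
  [6,7] "river" : N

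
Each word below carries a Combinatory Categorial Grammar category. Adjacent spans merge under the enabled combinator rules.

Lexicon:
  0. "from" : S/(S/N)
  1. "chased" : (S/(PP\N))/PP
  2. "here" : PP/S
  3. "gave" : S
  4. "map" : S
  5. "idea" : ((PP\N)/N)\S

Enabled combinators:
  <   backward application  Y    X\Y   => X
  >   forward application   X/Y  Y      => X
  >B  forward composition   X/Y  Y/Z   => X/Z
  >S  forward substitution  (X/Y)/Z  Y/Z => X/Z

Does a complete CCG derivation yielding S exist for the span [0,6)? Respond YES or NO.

[0,6] S   >
  [0,1] "from" : S/(S/N)
  [1,6] S/N   >B
    [1,4] S/(PP\N)   >
      [1,2] "chased" : (S/(PP\N))/PP
      [2,4] PP   >
        [2,3] "here" : PP/S
        [3,4] "gave" : S
    [4,6] (PP\N)/N   <
      [4,5] "map" : S
      [5,6] "idea" : ((PP\N)/N)\S

YES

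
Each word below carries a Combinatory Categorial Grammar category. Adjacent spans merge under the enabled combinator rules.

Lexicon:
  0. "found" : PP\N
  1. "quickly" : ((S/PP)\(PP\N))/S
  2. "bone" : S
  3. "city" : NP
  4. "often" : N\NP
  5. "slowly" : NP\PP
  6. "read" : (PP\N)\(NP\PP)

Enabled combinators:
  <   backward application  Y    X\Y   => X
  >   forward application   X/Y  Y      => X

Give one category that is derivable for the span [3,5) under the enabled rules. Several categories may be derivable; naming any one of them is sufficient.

[0,7] S   >
  [0,3] S/PP   <
    [0,1] "found" : PP\N
    [1,3] (S/PP)\(PP\N)   >
      [1,2] "quickly" : ((S/PP)\(PP\N))/S
      [2,3] "bone" : S
  [3,7] PP   <
    [3,5] N   <
      [3,4] "city" : NP
      [4,5] "often" : N\NP
    [5,7] PP\N   <
      [5,6] "slowly" : NP\PP
      [6,7] "read" : (PP\N)\(NP\PP)

N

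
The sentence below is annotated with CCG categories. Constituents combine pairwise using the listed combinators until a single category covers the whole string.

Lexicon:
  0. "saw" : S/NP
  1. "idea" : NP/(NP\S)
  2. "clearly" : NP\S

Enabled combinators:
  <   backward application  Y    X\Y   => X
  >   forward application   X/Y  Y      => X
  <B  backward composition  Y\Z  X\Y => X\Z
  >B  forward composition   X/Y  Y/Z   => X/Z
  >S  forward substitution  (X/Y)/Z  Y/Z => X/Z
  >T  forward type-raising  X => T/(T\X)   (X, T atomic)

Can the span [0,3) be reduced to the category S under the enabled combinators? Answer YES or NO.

[0,3] S   >
  [0,1] "saw" : S/NP
  [1,3] NP   >
    [1,2] "idea" : NP/(NP\S)
    [2,3] "clearly" : NP\S

YES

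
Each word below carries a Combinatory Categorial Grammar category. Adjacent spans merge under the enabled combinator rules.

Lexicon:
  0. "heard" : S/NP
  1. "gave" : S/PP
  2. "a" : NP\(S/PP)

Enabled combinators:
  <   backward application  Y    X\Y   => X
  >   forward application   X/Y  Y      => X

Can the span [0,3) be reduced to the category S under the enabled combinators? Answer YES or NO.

YES

[0,3] S   >
  [0,1] "heard" : S/NP
  [1,3] NP   <
    [1,2] "gave" : S/PP
    [2,3] "a" : NP\(S/PP)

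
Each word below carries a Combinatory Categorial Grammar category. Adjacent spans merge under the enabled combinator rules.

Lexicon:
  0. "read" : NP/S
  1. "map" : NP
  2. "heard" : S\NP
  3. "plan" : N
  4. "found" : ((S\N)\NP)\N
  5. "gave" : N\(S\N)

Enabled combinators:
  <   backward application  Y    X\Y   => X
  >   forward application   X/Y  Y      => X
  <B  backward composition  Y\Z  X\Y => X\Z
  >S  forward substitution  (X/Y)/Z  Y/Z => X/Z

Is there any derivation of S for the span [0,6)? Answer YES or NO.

NO

NP/S NP S\NP N ((S\N)\NP)\N N\(S\N)
CKY chart[0,6] = {N}; S ∉ chart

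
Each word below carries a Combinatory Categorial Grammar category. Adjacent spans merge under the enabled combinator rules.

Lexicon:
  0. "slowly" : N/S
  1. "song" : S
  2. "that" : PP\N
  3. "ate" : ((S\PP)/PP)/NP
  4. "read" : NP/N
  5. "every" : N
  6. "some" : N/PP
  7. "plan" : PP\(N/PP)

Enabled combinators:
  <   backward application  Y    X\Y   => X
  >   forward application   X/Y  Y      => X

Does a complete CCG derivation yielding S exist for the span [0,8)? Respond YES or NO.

[0,8] S   <
  [0,3] PP   <
    [0,2] N   >
      [0,1] "slowly" : N/S
      [1,2] "song" : S
    [2,3] "that" : PP\N
  [3,8] S\PP   >
    [3,6] (S\PP)/PP   >
      [3,4] "ate" : ((S\PP)/PP)/NP
      [4,6] NP   >
        [4,5] "read" : NP/N
        [5,6] "every" : N
    [6,8] PP   <
      [6,7] "some" : N/PP
      [7,8] "plan" : PP\(N/PP)

YES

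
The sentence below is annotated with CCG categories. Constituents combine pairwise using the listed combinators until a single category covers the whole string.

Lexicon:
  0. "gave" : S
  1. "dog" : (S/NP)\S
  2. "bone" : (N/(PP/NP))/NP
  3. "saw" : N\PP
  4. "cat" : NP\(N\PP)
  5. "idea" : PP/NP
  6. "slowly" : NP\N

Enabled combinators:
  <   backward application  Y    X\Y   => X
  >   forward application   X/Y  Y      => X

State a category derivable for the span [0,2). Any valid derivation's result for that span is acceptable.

S/NP

[0,7] S   >
  [0,2] S/NP   <
    [0,1] "gave" : S
    [1,2] "dog" : (S/NP)\S
  [2,7] NP   <
    [2,6] N   >
      [2,5] N/(PP/NP)   >
        [2,3] "bone" : (N/(PP/NP))/NP
        [3,5] NP   <
          [3,4] "saw" : N\PP
          [4,5] "cat" : NP\(N\PP)
      [5,6] "idea" : PP/NP
    [6,7] "slowly" : NP\N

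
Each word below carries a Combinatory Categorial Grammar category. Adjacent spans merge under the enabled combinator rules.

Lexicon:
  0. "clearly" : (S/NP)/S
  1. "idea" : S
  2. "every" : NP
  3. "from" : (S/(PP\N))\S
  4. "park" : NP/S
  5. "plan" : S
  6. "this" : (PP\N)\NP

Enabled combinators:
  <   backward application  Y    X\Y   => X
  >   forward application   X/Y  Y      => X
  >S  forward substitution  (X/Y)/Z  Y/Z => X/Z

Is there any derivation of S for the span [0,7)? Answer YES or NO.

YES

[0,7] S   >
  [0,4] S/(PP\N)   <
    [0,3] S   >
      [0,2] S/NP   >
        [0,1] "clearly" : (S/NP)/S
        [1,2] "idea" : S
      [2,3] "every" : NP
    [3,4] "from" : (S/(PP\N))\S
  [4,7] PP\N   <
    [4,6] NP   >
      [4,5] "park" : NP/S
      [5,6] "plan" : S
    [6,7] "this" : (PP\N)\NP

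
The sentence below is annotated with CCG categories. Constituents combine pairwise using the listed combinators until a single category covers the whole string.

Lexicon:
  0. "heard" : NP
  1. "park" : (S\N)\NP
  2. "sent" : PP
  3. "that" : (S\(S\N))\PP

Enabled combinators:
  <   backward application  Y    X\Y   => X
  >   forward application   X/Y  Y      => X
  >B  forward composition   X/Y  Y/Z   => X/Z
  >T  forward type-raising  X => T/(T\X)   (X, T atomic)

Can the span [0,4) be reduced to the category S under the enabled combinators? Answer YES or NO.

[0,4] S   <
  [0,2] S\N   <
    [0,1] "heard" : NP
    [1,2] "park" : (S\N)\NP
  [2,4] S\(S\N)   <
    [2,3] "sent" : PP
    [3,4] "that" : (S\(S\N))\PP

YES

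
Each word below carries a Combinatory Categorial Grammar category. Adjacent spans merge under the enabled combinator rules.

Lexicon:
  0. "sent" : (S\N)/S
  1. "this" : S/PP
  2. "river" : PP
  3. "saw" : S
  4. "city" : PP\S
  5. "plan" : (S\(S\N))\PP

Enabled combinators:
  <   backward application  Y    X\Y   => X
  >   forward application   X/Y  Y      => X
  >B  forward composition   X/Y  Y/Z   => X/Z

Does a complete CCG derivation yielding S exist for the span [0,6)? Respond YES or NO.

YES

[0,6] S   <
  [0,3] S\N   >
    [0,1] "sent" : (S\N)/S
    [1,3] S   >
      [1,2] "this" : S/PP
      [2,3] "river" : PP
  [3,6] S\(S\N)   <
    [3,5] PP   <
      [3,4] "saw" : S
      [4,5] "city" : PP\S
    [5,6] "plan" : (S\(S\N))\PP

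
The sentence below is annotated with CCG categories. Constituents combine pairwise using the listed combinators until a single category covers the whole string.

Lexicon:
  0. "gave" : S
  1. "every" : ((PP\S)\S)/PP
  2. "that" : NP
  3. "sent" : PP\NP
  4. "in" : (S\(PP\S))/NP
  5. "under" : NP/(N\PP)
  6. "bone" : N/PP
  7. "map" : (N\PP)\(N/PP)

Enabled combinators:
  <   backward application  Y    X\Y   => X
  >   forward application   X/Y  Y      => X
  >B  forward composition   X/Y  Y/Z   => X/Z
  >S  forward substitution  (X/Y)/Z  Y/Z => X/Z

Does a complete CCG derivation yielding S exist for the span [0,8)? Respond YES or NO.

YES

[0,8] S   <
  [0,4] PP\S   <
    [0,1] "gave" : S
    [1,4] (PP\S)\S   >
      [1,2] "every" : ((PP\S)\S)/PP
      [2,4] PP   <
        [2,3] "that" : NP
        [3,4] "sent" : PP\NP
  [4,8] S\(PP\S)   >
    [4,5] "in" : (S\(PP\S))/NP
    [5,8] NP   >
      [5,6] "under" : NP/(N\PP)
      [6,8] N\PP   <
        [6,7] "bone" : N/PP
        [7,8] "map" : (N\PP)\(N/PP)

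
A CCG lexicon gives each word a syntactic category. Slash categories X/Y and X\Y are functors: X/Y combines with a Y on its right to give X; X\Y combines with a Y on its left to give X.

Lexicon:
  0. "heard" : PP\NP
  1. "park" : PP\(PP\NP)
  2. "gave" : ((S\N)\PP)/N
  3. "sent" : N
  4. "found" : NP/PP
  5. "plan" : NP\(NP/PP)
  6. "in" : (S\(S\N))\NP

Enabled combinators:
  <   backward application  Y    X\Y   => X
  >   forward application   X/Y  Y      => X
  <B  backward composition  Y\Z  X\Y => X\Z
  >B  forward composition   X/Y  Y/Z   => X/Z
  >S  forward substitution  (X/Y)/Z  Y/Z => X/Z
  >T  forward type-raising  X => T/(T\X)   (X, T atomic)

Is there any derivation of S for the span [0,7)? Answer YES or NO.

YES

[0,7] S   <
  [0,4] S\N   <
    [0,2] PP   <
      [0,1] "heard" : PP\NP
      [1,2] "park" : PP\(PP\NP)
    [2,4] (S\N)\PP   >
      [2,3] "gave" : ((S\N)\PP)/N
      [3,4] "sent" : N
  [4,7] S\(S\N)   <
    [4,6] NP   <
      [4,5] "found" : NP/PP
      [5,6] "plan" : NP\(NP/PP)
    [6,7] "in" : (S\(S\N))\NP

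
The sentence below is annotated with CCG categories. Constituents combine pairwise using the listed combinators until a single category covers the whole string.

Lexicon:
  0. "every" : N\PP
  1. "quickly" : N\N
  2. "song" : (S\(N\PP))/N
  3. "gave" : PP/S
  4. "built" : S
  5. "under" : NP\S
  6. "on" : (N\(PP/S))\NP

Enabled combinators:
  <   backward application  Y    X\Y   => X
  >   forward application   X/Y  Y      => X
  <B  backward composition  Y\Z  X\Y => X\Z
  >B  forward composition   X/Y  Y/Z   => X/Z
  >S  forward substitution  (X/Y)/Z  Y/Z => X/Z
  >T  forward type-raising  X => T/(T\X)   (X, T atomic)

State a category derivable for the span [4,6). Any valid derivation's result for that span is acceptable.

NP

[0,7] S   <
  [0,2] N\PP   <B
    [0,1] "every" : N\PP
    [1,2] "quickly" : N\N
  [2,7] S\(N\PP)   >
    [2,3] "song" : (S\(N\PP))/N
    [3,7] N   <
      [3,4] "gave" : PP/S
      [4,7] N\(PP/S)   <
        [4,6] NP   <
          [4,5] "built" : S
          [5,6] "under" : NP\S
        [6,7] "on" : (N\(PP/S))\NP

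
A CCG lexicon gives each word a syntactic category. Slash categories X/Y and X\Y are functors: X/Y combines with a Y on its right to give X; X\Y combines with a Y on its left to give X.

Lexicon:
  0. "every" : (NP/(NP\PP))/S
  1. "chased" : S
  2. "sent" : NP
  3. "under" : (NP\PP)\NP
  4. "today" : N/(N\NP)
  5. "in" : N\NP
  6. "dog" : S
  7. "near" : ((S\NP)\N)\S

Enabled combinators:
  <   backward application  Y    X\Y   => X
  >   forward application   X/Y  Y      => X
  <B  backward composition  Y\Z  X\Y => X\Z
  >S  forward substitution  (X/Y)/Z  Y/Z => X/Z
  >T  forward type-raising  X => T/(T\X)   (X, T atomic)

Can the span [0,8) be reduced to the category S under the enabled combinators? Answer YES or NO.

YES

[0,8] S   <
  [0,4] NP   >
    [0,2] NP/(NP\PP)   >
      [0,1] "every" : (NP/(NP\PP))/S
      [1,2] "chased" : S
    [2,4] NP\PP   <
      [2,3] "sent" : NP
      [3,4] "under" : (NP\PP)\NP
  [4,8] S\NP   <
    [4,6] N   >
      [4,5] "today" : N/(N\NP)
      [5,6] "in" : N\NP
    [6,8] (S\NP)\N   <
      [6,7] "dog" : S
      [7,8] "near" : ((S\NP)\N)\S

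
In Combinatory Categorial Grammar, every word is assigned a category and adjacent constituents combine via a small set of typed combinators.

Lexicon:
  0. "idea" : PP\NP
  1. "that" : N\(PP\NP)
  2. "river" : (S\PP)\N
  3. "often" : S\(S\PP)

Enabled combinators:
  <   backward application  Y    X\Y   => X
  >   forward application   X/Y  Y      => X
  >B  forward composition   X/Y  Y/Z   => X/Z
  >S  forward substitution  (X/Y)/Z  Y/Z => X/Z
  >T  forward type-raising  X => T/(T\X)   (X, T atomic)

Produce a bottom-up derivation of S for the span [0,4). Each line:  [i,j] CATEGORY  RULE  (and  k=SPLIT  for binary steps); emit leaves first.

[0,1] PP\NP  lex  "idea"
[1,2] N\(PP\NP)  lex  "that"
[0,2] N  <  k=1
[2,3] (S\PP)\N  lex  "river"
[0,3] S\PP  <  k=2
[3,4] S\(S\PP)  lex  "often"
[0,4] S  <  k=3

[0,4] S   <
  [0,3] S\PP   <
    [0,2] N   <
      [0,1] "idea" : PP\NP
      [1,2] "that" : N\(PP\NP)
    [2,3] "river" : (S\PP)\N
  [3,4] "often" : S\(S\PP)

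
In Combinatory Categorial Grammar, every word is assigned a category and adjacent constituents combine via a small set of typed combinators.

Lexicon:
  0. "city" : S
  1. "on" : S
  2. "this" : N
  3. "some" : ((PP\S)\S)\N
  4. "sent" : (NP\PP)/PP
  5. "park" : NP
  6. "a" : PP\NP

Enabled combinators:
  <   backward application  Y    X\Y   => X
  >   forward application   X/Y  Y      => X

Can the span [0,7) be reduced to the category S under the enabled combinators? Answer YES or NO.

S S N ((PP\S)\S)\N (NP\PP)/PP NP PP\NP
CKY chart[0,7] = {NP}; S ∉ chart

NO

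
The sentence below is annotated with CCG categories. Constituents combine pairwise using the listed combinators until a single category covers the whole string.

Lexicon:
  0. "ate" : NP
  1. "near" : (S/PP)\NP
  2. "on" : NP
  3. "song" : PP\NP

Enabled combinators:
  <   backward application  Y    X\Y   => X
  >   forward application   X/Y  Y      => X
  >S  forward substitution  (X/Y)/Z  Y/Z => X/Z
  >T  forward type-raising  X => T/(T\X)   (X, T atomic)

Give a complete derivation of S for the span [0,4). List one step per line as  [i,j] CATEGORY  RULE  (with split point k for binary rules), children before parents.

[0,1] NP  lex  "ate"
[1,2] (S/PP)\NP  lex  "near"
[0,2] S/PP  <  k=1
[2,3] NP  lex  "on"
[3,4] PP\NP  lex  "song"
[2,4] PP  <  k=3
[0,4] S  >  k=2

[0,4] S   >
  [0,2] S/PP   <
    [0,1] "ate" : NP
    [1,2] "near" : (S/PP)\NP
  [2,4] PP   <
    [2,3] "on" : NP
    [3,4] "song" : PP\NP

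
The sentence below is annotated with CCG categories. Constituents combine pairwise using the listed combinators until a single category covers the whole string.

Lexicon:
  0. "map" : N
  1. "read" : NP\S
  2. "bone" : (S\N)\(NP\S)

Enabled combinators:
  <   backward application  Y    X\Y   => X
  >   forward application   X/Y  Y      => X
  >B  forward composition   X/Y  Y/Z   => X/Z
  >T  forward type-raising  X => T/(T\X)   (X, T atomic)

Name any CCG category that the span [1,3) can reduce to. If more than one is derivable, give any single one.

S\N

[0,3] S   <
  [0,1] "map" : N
  [1,3] S\N   <
    [1,2] "read" : NP\S
    [2,3] "bone" : (S\N)\(NP\S)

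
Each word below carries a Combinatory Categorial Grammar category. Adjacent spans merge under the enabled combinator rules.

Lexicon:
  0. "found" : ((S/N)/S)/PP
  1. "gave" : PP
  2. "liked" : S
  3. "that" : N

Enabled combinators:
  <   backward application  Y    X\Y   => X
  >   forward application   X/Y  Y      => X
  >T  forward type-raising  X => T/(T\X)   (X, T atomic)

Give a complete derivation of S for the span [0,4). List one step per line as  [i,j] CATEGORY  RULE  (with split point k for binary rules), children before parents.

[0,1] ((S/N)/S)/PP  lex  "found"
[1,2] PP  lex  "gave"
[0,2] (S/N)/S  >  k=1
[2,3] S  lex  "liked"
[0,3] S/N  >  k=2
[3,4] N  lex  "that"
[0,4] S  >  k=3

[0,4] S   >
  [0,3] S/N   >
    [0,2] (S/N)/S   >
      [0,1] "found" : ((S/N)/S)/PP
      [1,2] "gave" : PP
    [2,3] "liked" : S
  [3,4] "that" : N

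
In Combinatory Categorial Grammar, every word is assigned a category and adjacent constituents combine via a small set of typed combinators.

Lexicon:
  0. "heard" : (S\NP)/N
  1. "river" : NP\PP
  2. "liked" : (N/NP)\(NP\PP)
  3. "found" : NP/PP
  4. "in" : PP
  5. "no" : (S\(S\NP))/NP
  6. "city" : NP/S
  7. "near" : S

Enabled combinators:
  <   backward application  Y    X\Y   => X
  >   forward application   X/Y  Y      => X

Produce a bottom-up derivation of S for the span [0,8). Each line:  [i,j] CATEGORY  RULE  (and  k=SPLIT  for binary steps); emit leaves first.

[0,8] S   <
  [0,5] S\NP   >
    [0,1] "heard" : (S\NP)/N
    [1,5] N   >
      [1,3] N/NP   <
        [1,2] "river" : NP\PP
        [2,3] "liked" : (N/NP)\(NP\PP)
      [3,5] NP   >
        [3,4] "found" : NP/PP
        [4,5] "in" : PP
  [5,8] S\(S\NP)   >
    [5,6] "no" : (S\(S\NP))/NP
    [6,8] NP   >
      [6,7] "city" : NP/S
      [7,8] "near" : S

[0,1] (S\NP)/N  lex  "heard"
[1,2] NP\PP  lex  "river"
[2,3] (N/NP)\(NP\PP)  lex  "liked"
[1,3] N/NP  <  k=2
[3,4] NP/PP  lex  "found"
[4,5] PP  lex  "in"
[3,5] NP  >  k=4
[1,5] N  >  k=3
[0,5] S\NP  >  k=1
[5,6] (S\(S\NP))/NP  lex  "no"
[6,7] NP/S  lex  "city"
[7,8] S  lex  "near"
[6,8] NP  >  k=7
[5,8] S\(S\NP)  >  k=6
[0,8] S  <  k=5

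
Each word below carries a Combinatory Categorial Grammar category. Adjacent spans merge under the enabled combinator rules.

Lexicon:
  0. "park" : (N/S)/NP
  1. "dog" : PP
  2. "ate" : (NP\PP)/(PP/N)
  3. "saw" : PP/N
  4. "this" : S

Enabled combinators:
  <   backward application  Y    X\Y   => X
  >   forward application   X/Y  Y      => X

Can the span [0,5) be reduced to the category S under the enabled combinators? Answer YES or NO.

NO

(N/S)/NP PP (NP\PP)/(PP/N) PP/N S
CKY chart[0,5] = {N}; S ∉ chart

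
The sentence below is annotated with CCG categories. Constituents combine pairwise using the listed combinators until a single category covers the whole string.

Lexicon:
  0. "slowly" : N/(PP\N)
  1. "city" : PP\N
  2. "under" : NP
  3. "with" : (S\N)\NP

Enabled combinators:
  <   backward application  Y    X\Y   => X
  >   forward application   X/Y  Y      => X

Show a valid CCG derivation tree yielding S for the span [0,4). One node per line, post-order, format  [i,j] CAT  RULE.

[0,1] N/(PP\N)  lex  "slowly"
[1,2] PP\N  lex  "city"
[0,2] N  >  k=1
[2,3] NP  lex  "under"
[3,4] (S\N)\NP  lex  "with"
[2,4] S\N  <  k=3
[0,4] S  <  k=2

[0,4] S   <
  [0,2] N   >
    [0,1] "slowly" : N/(PP\N)
    [1,2] "city" : PP\N
  [2,4] S\N   <
    [2,3] "under" : NP
    [3,4] "with" : (S\N)\NP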